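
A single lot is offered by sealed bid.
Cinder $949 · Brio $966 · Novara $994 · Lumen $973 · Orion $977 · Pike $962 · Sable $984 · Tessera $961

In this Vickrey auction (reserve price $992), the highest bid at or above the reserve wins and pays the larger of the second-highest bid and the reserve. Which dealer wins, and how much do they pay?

Novara pays $992

Sorting bids: 994 (Novara) > 984 (Sable) > 977 (Orion) > 973 (Lumen) > 966 (Brio) > 962 (Pike) > …
Highest eligible bid: Novara at $994.
Second-highest bid $984 is below the reserve $992, so the reserve binds → payment $992.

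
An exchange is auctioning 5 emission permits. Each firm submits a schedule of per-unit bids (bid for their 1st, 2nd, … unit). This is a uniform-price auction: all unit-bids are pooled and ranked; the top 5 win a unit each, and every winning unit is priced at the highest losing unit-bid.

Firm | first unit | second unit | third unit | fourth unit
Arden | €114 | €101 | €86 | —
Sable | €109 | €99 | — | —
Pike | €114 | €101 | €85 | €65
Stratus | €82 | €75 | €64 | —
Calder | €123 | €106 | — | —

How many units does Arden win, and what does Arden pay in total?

Arden: 1 unit, pays €101

Pooled unit-bids ranked (top 5): 123 (Calder-1), 114 (Arden-1), 114 (Pike-1), 109 (Sable-1), 106 (Calder-2)
First bid not allocated: €101.
Arden wins 1 unit(s) at €101 each.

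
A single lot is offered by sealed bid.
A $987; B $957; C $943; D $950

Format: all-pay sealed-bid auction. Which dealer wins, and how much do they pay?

A pays $987

Bids ranked: 987 (A) > 957 (B) > 950 (D) > 943 (C)
A wins with the top bid; all bids are sunk regardless.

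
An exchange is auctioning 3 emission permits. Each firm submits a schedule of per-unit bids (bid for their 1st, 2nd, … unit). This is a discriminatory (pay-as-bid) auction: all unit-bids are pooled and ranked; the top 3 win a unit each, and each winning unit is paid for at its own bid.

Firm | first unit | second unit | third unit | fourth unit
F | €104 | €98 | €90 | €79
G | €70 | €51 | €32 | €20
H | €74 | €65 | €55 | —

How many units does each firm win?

Pooled unit-bids ranked (top 3): 104 (F-1), 98 (F-2), 90 (F-3)
Next rejected bid: €79 (not a price — pay-as-bid).
Allocation: F 3.

F 3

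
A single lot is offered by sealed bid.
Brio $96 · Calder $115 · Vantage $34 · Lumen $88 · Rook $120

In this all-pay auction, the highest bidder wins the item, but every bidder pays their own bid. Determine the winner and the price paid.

Sorting bids: 120 (Rook) > 115 (Calder) > 96 (Brio) > 88 (Lumen) > 34 (Vantage)
Rook wins with the top bid; all bids are sunk regardless.

Rook pays $120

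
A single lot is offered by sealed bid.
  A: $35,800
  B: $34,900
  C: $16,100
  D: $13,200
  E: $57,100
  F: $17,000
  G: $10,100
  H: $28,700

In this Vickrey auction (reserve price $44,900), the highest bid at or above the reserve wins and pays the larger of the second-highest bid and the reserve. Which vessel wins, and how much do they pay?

E pays $44,900

Rule: the highest bid at or above the reserve wins and pays the larger of the second-highest bid and the reserve.
Sorting bids: 57,100 (E) > 35,800 (A) > 34,900 (B) > 28,700 (H) > 17,000 (F) > 16,100 (C) > …
E has the top bid at or above the reserve ($57,100).
Second-highest bid $35,800 is below the reserve $44,900, so the reserve binds → payment $44,900.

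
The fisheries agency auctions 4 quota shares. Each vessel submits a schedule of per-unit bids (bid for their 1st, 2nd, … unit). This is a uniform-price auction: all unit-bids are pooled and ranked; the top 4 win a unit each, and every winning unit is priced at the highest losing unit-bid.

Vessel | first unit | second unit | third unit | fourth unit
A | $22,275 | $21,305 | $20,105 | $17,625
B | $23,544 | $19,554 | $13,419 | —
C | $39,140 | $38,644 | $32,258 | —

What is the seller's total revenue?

Merging the schedules and taking the best 4: 39,140 (C-1), 38,644 (C-2), 32,258 (C-3), 23,544 (B-1)
First bid not allocated: $22,275.
Allocation: B 1, C 3. Every unit priced at $22,275.
Revenue = 4 × 22,275 = $89,100.

Total revenue: $89,100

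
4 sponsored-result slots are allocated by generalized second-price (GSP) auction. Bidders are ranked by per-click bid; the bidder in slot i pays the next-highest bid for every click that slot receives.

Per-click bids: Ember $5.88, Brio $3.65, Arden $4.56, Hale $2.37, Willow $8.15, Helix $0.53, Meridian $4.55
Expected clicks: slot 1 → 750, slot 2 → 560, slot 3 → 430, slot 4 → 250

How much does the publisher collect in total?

Total revenue: $9832.60

Per-click bids in order: $8.15 (Willow) > $5.88 (Ember) > $4.56 (Arden) > $4.55 (Meridian) > $3.65 (Brio) > …
Slot 1: Willow pays $5.88 × 750 = $4410.00
Slot 2: Ember pays $4.56 × 560 = $2553.60
Slot 3: Arden pays $4.55 × 430 = $1956.50
Slot 4: Meridian pays $3.65 × 250 = $912.50
Total = $9832.60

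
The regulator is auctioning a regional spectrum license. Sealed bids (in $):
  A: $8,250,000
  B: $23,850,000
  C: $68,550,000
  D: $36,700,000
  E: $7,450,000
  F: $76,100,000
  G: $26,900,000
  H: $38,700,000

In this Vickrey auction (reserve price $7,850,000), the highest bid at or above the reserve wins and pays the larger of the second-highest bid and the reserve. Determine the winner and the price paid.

F pays $68,550,000

Bids ranked: 76,100,000 (F) > 68,550,000 (C) > 38,700,000 (H) > 36,700,000 (D) > 26,900,000 (G) > 23,850,000 (B) > …
Highest eligible bid: F at $76,100,000.
Second-highest bid $68,550,000 exceeds the reserve $7,850,000 → payment $68,550,000.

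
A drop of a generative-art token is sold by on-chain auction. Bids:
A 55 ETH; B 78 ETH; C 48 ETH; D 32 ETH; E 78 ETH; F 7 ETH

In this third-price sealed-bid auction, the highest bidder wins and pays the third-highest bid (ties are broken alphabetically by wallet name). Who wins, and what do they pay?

B pays 55 ETH

Third-price sealed-bid auction: the highest bidder wins and pays the third-highest bid.
Sorting bids: 78 (B) > 78 (E) > 55 (A) > 48 (C) > 32 (D) > 7 (F)
Tie at 78 ETH → B wins by tie-break.
B is highest; pays the third-highest bid, 55 ETH.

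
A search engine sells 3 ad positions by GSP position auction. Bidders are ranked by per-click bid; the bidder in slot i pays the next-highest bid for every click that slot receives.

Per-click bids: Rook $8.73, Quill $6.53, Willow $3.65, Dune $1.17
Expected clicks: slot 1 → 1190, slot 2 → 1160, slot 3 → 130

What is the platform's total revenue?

Sorting advertisers: $8.73 (Rook) > $6.53 (Quill) > $3.65 (Willow) > $1.17 (Dune)
Slot 1: Rook pays $6.53 × 1190 = $7770.70
Slot 2: Quill pays $3.65 × 1160 = $4234.00
Slot 3: Willow pays $1.17 × 130 = $152.10
Total = $12156.80

Total revenue: $12156.80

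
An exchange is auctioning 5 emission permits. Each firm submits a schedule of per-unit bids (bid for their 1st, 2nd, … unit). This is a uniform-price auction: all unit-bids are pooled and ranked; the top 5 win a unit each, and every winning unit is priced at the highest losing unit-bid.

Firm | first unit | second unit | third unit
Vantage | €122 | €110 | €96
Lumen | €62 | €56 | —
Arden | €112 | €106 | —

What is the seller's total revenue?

Total revenue: €310

Pooled unit-bids ranked (top 5): 122 (Vantage-1), 112 (Arden-1), 110 (Vantage-2), 106 (Arden-2), 96 (Vantage-3)
Highest rejected unit-bid = €62.
Allocation: Arden 2, Vantage 3. Every unit priced at €62.
Revenue = 5 × 62 = €310.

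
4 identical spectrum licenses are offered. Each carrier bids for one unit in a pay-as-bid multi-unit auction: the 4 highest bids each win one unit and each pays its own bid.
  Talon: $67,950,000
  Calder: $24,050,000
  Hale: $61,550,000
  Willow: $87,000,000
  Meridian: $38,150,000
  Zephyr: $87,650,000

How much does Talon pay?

Talon pays $67,950,000

Sorting: 87,650,000 (Zephyr), 87,000,000 (Willow), 67,950,000 (Talon), 61,550,000 (Hale), 38,150,000 (Meridian), 24,050,000 (Calder)
The 4 highest are Zephyr, Willow, Talon, Hale.
Talon wins → own bid $67,950,000.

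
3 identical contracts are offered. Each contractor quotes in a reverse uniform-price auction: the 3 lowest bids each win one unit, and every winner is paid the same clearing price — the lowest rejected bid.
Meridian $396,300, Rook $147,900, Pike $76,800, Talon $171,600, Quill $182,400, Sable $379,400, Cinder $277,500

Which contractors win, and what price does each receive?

Pike, Rook, Talon; each is paid $182,400

Sorting: 76,800 (Pike), 147,900 (Rook), 171,600 (Talon), 182,400 (Quill), 277,500 (Cinder), …
Lowest 3: Pike, Rook, Talon.
Clearing price = lowest rejected bid = $182,400.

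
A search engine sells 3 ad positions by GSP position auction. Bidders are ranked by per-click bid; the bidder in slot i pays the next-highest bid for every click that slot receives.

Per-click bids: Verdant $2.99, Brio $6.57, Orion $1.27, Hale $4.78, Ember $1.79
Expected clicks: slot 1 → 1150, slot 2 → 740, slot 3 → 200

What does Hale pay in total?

Hale pays $2212.60

Sorting advertisers: $6.57 (Brio) > $4.78 (Hale) > $2.99 (Verdant) > $1.79 (Ember) > …
Hale holds slot 2 → pays next bid $2.99 × 740 clicks = $2212.60.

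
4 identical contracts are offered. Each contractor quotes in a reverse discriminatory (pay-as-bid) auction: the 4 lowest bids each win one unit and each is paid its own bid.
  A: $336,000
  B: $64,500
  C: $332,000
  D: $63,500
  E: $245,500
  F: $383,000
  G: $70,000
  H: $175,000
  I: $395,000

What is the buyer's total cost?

Ordering the bids: 63,500 (D), 64,500 (B), 70,000 (G), 175,000 (H), 245,500 (E), 332,000 (C), …
The 4 lowest are D, B, G, H.
Total cost = 63,500 + 64,500 + 70,000 + 175,000 = $373,000.

Total cost: $373,000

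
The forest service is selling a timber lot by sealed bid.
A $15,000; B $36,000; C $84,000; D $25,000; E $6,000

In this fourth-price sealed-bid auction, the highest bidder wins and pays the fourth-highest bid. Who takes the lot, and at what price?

Rule: the highest bidder wins and pays the fourth-highest bid.
Bids in order: 84,000 (C) > 36,000 (B) > 25,000 (D) > 15,000 (A) > 6,000 (E)
C is highest; pays the fourth-highest bid, $15,000.

C pays $15,000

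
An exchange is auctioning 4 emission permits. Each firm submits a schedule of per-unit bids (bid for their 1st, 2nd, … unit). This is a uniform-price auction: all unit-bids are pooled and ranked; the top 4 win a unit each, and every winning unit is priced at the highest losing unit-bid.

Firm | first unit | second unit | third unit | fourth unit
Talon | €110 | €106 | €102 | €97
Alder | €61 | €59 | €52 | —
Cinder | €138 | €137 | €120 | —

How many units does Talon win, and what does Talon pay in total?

Talon: 1 unit, pays €106

Pooled unit-bids ranked (top 4): 138 (Cinder-1), 137 (Cinder-2), 120 (Cinder-3), 110 (Talon-1)
First bid not allocated: €106.
Talon wins 1 unit(s) at €106 each.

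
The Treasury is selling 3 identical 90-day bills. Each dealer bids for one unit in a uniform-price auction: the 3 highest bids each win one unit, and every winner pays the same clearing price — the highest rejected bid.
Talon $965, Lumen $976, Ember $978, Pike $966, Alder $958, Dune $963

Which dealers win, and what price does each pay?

Ember, Lumen, Pike; each pays $965

Bids ranked high→low: 978 (Ember), 976 (Lumen), 966 (Pike), 965 (Talon), 963 (Dune), …
Winners (3 units): Ember, Lumen, Pike.
Highest unsuccessful bid: $965 → clearing price.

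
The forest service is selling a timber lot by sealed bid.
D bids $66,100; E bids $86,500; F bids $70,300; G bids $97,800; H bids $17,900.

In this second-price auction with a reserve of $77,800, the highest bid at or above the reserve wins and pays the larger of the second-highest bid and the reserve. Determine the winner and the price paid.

G pays $86,500

Bids ranked: 97,800 (G) > 86,500 (E) > 70,300 (F) > 66,100 (D) > 17,900 (H)
G has the top bid at or above the reserve ($97,800).
max(second-highest $86,500, reserve $77,800) = $86,500; the reserve does not bind.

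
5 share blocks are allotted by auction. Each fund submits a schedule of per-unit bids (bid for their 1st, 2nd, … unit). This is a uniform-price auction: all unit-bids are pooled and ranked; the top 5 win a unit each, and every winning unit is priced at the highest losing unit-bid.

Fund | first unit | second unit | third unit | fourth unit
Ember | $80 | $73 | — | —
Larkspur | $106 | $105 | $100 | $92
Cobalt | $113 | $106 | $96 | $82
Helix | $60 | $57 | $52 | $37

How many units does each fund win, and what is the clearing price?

Cobalt 2, Larkspur 3; clearing price $96

Pooled unit-bids ranked (top 5): 113 (Cobalt-1), 106 (Larkspur-1), 106 (Cobalt-2), 105 (Larkspur-2), 100 (Larkspur-3)
The (k+1)-th unit-bid is $96.
Allocation: Cobalt 2, Larkspur 3.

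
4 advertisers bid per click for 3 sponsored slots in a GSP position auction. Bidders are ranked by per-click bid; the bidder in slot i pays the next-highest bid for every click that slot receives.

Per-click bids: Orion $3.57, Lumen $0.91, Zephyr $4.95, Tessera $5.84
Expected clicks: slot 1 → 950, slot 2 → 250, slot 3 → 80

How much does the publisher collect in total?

Total revenue: $5667.80

Ranked by bid: $5.84 (Tessera) > $4.95 (Zephyr) > $3.57 (Orion) > $0.91 (Lumen)
Slot 1: Tessera pays $4.95 × 950 = $4702.50
Slot 2: Zephyr pays $3.57 × 250 = $892.50
Slot 3: Orion pays $0.91 × 80 = $72.80
Total = $5667.80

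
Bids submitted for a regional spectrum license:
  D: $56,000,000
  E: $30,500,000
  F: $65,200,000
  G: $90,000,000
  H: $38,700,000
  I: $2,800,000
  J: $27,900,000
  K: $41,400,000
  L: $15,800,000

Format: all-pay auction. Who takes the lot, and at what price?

G pays $90,000,000

Sorting bids: 90,000,000 (G) > 65,200,000 (F) > 56,000,000 (D) > 41,400,000 (K) > 38,700,000 (H) > 30,500,000 (E) > …
G wins with the top bid; all bids are sunk regardless.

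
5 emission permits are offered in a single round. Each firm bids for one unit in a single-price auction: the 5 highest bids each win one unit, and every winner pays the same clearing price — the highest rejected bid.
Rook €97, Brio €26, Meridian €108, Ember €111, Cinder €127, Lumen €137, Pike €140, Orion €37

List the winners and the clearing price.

Sorting: 140 (Pike), 137 (Lumen), 127 (Cinder), 111 (Ember), 108 (Meridian), 97 (Rook), 37 (Orion), …
Winners (5 units): Pike, Lumen, Cinder, Ember, Meridian.
Clearing price = highest rejected bid = €97.

Pike, Lumen, Cinder, Ember, Meridian; each pays €97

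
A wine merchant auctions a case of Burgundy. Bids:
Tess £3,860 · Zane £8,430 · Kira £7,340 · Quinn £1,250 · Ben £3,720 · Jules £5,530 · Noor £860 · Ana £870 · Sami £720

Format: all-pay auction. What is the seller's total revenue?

All-pay auction: the highest bidder wins the item, but every bidder pays their own bid.
Bids in order: 8,430 (Zane) > 7,340 (Kira) > 5,530 (Jules) > 3,860 (Tess) > 3,720 (Ben) > 1,250 (Quinn) > …
Zane wins with the top bid; all bids are sunk regardless.
Every bidder forfeits their bid regardless of winning.
Revenue = 3,860 + 8,430 + 7,340 + 1,250 + 3,720 + 5,530 + 860 + 870 + 720 = £32,580.

Total revenue: £32,580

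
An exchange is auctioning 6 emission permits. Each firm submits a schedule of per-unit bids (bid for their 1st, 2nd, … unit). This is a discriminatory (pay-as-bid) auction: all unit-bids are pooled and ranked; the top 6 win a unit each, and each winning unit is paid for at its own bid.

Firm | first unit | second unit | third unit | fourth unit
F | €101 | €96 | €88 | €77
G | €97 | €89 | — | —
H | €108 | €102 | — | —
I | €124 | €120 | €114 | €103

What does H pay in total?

Pooled unit-bids ranked (top 6): 124 (I-1), 120 (I-2), 114 (I-3), 108 (H-1), 103 (I-4), 102 (H-2)
Next rejected bid: €101 (not a price — pay-as-bid).
H's winning unit-bids: 108 + 102 = €210.

H pays €210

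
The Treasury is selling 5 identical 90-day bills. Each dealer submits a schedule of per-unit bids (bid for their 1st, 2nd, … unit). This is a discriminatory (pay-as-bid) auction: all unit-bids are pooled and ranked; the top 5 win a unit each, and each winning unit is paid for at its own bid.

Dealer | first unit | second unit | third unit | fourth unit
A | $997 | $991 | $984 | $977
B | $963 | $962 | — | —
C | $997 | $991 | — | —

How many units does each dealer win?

Merging the schedules and taking the best 5: 997 (A-1), 997 (C-1), 991 (A-2), 991 (C-2), 984 (A-3)
Next rejected bid: $977 (not a price — pay-as-bid).
Allocation: A 3, C 2.

A 3, C 2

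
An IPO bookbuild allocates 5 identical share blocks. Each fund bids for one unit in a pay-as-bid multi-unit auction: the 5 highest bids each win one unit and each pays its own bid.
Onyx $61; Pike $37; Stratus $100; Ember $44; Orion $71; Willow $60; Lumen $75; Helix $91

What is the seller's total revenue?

Total revenue: $398

Sorting: 100 (Stratus), 91 (Helix), 75 (Lumen), 71 (Orion), 61 (Onyx), 60 (Willow), 44 (Ember), …
Winners (5 units): Stratus, Helix, Lumen, Orion, Onyx.
Total revenue = 100 + 91 + 75 + 71 + 61 = $398.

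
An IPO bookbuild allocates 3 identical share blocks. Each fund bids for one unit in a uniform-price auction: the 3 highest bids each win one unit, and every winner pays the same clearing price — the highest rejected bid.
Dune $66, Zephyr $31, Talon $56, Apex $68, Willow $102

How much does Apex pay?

Sorting: 102 (Willow), 68 (Apex), 66 (Dune), 56 (Talon), 31 (Zephyr)
Winners (3 units): Willow, Apex, Dune.
First losing bid is Talon's $56, which sets the uniform price.
Apex wins → pays $56.

Apex pays $56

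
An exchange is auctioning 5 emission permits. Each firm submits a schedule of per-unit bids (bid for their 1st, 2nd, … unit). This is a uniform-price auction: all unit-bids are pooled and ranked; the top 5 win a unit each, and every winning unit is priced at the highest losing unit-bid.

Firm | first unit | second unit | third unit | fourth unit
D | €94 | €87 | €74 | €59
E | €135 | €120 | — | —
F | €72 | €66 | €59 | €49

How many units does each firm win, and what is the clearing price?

All unit-bids, highest first — top 5: 135 (E-1), 120 (E-2), 94 (D-1), 87 (D-2), 74 (D-3)
First bid not allocated: €72.
Allocation: D 3, E 2.

D 3, E 2; clearing price €72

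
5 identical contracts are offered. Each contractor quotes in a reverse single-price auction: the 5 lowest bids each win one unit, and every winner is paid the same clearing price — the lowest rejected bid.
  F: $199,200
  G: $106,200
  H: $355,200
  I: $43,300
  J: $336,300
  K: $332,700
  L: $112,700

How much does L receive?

L is paid $336,300

Sorting: 43,300 (I), 106,200 (G), 112,700 (L), 199,200 (F), 332,700 (K), 336,300 (J), 355,200 (H)
Lowest 5: I, G, L, F, K.
Clearing price = lowest rejected bid = $336,300.
L wins → is paid $336,300.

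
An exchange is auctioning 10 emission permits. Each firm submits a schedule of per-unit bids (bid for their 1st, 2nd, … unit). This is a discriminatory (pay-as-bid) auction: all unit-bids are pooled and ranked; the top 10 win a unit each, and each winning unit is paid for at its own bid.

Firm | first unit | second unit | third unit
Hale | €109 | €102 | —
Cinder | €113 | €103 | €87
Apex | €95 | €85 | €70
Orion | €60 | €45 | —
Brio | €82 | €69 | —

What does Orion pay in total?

Orion pays €0

Pooled unit-bids ranked (top 10): 113 (Cinder-1), 109 (Hale-1), 103 (Cinder-2), 102 (Hale-2), 95 (Apex-1), 87 (Cinder-3), 85 (Apex-2), 82 (Brio-1), 70 (Apex-3), 69 (Brio-2)
Next rejected bid: €60 (not a price — pay-as-bid).
Orion wins no units.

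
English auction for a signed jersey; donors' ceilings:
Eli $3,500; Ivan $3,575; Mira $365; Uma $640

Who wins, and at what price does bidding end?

Limits ranked: 3,575 (Ivan) > 3,500 (Eli) > 640 (Uma) > 365 (Mira)
Bidding ends when Eli exits at $3,500; Ivan takes it.

Ivan wins at $3,500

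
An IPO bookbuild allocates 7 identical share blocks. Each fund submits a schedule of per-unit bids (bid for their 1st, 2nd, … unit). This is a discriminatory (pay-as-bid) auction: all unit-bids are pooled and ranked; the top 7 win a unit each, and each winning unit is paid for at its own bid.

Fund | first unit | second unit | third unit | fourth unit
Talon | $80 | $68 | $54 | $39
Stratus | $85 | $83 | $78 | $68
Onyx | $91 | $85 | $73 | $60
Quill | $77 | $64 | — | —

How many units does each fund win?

Merging the schedules and taking the best 7: 91 (Onyx-1), 85 (Stratus-1), 85 (Onyx-2), 83 (Stratus-2), 80 (Talon-1), 78 (Stratus-3), 77 (Quill-1)
Next rejected bid: $73 (not a price — pay-as-bid).
Allocation: Onyx 2, Quill 1, Stratus 3, Talon 1.

Onyx 2, Quill 1, Stratus 3, Talon 1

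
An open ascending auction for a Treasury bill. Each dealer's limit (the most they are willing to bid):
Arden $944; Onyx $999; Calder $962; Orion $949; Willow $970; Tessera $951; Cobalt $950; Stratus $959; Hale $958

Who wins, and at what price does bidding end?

Onyx wins at $970

Rule: the price rises until one bidder remains; the winner pays the price at which the last rival dropped out.
Sorting limits: 999 (Onyx) > 970 (Willow) > 962 (Calder) > 959 (Stratus) > 958 (Hale) > 951 (Tessera) > …
Once the price passes $970, only Onyx is left; the hammer falls at Willow's limit of $970.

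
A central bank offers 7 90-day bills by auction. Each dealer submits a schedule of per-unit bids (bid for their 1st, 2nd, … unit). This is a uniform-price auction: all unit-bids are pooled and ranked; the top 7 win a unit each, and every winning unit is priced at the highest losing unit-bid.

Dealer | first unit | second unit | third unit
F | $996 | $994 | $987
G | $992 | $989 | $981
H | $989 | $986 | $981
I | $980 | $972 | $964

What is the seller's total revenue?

Total revenue: $6,867

Pooled unit-bids ranked (top 7): 996 (F-1), 994 (F-2), 992 (G-1), 989 (G-2), 989 (H-1), 987 (F-3), 986 (H-2)
Highest rejected unit-bid = $981.
Allocation: F 3, G 2, H 2. Every unit priced at $981.
Revenue = 7 × 981 = $6,867.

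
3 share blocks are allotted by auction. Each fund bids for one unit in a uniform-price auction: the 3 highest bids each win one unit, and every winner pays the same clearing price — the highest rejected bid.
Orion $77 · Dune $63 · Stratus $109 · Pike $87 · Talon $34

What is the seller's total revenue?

Bids ranked high→low: 109 (Stratus), 87 (Pike), 77 (Orion), 63 (Dune), 34 (Talon)
Winners (3 units): Stratus, Pike, Orion.
Clearing price = highest rejected bid = $63.
Total revenue = 3 × $63 = $189.

Total revenue: $189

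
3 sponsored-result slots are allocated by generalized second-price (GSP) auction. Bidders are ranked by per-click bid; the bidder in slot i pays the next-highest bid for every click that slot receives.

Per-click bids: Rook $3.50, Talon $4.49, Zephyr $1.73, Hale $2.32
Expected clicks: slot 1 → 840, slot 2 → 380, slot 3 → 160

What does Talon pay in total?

Per-click bids in order: $4.49 (Talon) > $3.50 (Rook) > $2.32 (Hale) > $1.73 (Zephyr)
Talon holds slot 1 → pays next bid $3.50 × 840 clicks = $2940.00.

Talon pays $2940.00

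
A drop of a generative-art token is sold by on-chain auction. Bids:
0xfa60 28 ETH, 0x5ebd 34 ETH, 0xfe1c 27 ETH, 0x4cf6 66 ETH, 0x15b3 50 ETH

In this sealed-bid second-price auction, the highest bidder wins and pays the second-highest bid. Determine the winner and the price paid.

0x4cf6 pays 50 ETH

Sorting bids: 66 (0x4cf6) > 50 (0x15b3) > 34 (0x5ebd) > 28 (0xfa60) > 27 (0xfe1c)
0x4cf6 is highest; pays the second-highest bid, 50 ETH.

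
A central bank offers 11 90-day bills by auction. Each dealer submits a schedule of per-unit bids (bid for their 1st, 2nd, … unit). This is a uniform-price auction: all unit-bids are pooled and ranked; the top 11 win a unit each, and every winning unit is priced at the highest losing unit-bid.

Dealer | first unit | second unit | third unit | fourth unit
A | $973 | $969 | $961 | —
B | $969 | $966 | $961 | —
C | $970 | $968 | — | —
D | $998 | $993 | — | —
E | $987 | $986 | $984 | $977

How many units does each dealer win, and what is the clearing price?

Merging the schedules and taking the best 11: 998 (D-1), 993 (D-2), 987 (E-1), 986 (E-2), 984 (E-3), 977 (E-4), 973 (A-1), 970 (C-1), 969 (A-2), 969 (B-1), 968 (C-2)
The (k+1)-th unit-bid is $966.
Allocation: A 2, B 1, C 2, D 2, E 4.

A 2, B 1, C 2, D 2, E 4; clearing price $966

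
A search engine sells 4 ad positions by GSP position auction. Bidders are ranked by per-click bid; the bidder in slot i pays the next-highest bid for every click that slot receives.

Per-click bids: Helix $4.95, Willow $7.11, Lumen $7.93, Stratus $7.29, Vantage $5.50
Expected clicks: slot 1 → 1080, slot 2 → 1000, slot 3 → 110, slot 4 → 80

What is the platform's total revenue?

Per-click bids in order: $7.93 (Lumen) > $7.29 (Stratus) > $7.11 (Willow) > $5.50 (Vantage) > $4.95 (Helix)
Slot 1: Lumen pays $7.29 × 1080 = $7873.20
Slot 2: Stratus pays $7.11 × 1000 = $7110.00
Slot 3: Willow pays $5.50 × 110 = $605.00
Slot 4: Vantage pays $4.95 × 80 = $396.00
Total = $15984.20

Total revenue: $15984.20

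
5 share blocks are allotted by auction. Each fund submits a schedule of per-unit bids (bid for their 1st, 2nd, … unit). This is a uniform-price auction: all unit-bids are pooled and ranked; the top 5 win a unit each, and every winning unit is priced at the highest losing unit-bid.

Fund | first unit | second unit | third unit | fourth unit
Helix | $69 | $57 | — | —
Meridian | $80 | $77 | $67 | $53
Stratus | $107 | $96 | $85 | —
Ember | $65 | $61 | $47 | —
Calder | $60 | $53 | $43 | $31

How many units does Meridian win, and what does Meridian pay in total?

Merging the schedules and taking the best 5: 107 (Stratus-1), 96 (Stratus-2), 85 (Stratus-3), 80 (Meridian-1), 77 (Meridian-2)
First bid not allocated: $69.
Meridian wins 2 unit(s) at $69 each.

Meridian: 2 units, pays $138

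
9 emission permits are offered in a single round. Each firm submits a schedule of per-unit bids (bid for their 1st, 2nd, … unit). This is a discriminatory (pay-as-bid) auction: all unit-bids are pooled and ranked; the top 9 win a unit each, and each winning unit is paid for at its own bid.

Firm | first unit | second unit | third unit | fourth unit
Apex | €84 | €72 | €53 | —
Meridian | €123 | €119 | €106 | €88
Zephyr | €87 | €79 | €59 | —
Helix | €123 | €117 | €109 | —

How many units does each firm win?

Pooled unit-bids ranked (top 9): 123 (Meridian-1), 123 (Helix-1), 119 (Meridian-2), 117 (Helix-2), 109 (Helix-3), 106 (Meridian-3), 88 (Meridian-4), 87 (Zephyr-1), 84 (Apex-1)
Next rejected bid: €79 (not a price — pay-as-bid).
Allocation: Apex 1, Helix 3, Meridian 4, Zephyr 1.

Apex 1, Helix 3, Meridian 4, Zephyr 1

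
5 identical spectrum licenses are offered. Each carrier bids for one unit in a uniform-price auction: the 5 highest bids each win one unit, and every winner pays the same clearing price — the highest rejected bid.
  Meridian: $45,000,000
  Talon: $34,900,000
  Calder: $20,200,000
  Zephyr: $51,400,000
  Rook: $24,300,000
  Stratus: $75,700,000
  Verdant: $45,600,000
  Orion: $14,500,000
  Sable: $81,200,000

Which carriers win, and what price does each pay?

Bids ranked high→low: 81,200,000 (Sable), 75,700,000 (Stratus), 51,400,000 (Zephyr), 45,600,000 (Verdant), 45,000,000 (Meridian), 34,900,000 (Talon), 24,300,000 (Rook), …
Top 5: Sable, Stratus, Zephyr, Verdant, Meridian.
First losing bid is Talon's $34,900,000, which sets the uniform price.

Sable, Stratus, Zephyr, Verdant, Meridian; each pays $34,900,000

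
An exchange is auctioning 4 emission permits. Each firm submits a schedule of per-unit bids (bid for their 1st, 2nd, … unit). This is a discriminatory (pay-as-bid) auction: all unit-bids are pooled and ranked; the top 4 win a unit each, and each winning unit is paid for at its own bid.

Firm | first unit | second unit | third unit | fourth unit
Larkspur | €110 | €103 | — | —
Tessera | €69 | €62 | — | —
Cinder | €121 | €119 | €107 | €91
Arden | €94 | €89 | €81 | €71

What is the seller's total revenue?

Total revenue: €457

All unit-bids, highest first — top 4: 121 (Cinder-1), 119 (Cinder-2), 110 (Larkspur-1), 107 (Cinder-3)
Next rejected bid: €103 (not a price — pay-as-bid).
Each winning unit pays its own bid.
Revenue = 121 + 119 + 110 + 107 = €457.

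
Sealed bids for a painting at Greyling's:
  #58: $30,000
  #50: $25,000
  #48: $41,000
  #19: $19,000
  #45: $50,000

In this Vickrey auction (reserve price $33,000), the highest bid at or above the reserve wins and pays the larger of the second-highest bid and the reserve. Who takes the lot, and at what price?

#45 pays $41,000

Bids in order: 50,000 (#45) > 41,000 (#48) > 30,000 (#58) > 25,000 (#50) > 19,000 (#19)
Highest eligible bid: #45 at $50,000.
Second-highest bid $41,000 exceeds the reserve $33,000 → payment $41,000.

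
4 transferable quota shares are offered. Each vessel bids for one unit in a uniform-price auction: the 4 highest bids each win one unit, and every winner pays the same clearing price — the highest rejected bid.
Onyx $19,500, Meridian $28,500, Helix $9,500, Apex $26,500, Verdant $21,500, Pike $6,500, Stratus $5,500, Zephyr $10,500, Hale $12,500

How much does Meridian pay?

Meridian pays $12,500

Sorting: 28,500 (Meridian), 26,500 (Apex), 21,500 (Verdant), 19,500 (Onyx), 12,500 (Hale), 10,500 (Zephyr), …
Winners (4 units): Meridian, Apex, Verdant, Onyx.
Highest unsuccessful bid: $12,500 → clearing price.
Meridian wins → pays $12,500.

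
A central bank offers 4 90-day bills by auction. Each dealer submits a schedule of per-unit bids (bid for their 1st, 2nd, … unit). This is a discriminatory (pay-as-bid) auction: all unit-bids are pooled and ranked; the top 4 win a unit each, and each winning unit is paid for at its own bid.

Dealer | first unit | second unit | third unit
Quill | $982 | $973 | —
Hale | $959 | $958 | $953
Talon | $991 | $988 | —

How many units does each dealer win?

Pooled unit-bids ranked (top 4): 991 (Talon-1), 988 (Talon-2), 982 (Quill-1), 973 (Quill-2)
Next rejected bid: $959 (not a price — pay-as-bid).
Allocation: Quill 2, Talon 2.

Quill 2, Talon 2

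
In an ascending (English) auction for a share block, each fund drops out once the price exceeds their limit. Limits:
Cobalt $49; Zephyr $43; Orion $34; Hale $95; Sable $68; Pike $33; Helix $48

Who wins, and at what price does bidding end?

Sorting limits: 95 (Hale) > 68 (Sable) > 49 (Cobalt) > 48 (Helix) > 43 (Zephyr) > 34 (Orion) > …
Bidding ends when Sable exits at $68; Hale takes it.

Hale wins at $68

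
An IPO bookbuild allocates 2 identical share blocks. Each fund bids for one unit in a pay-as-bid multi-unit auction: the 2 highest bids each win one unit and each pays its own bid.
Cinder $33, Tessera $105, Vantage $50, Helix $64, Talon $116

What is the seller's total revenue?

Ordering the bids: 116 (Talon), 105 (Tessera), 64 (Helix), 50 (Vantage), …
Winners (2 units): Talon, Tessera.
Total revenue = 116 + 105 = $221.

Total revenue: $221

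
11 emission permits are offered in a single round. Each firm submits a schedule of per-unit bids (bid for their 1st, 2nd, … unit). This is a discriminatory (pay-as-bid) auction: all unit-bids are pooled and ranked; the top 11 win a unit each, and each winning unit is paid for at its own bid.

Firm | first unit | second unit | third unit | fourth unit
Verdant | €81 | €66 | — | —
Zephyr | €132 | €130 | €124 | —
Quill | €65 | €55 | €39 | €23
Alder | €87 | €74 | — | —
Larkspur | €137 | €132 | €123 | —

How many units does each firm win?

All unit-bids, highest first — top 11: 137 (Larkspur-1), 132 (Zephyr-1), 132 (Larkspur-2), 130 (Zephyr-2), 124 (Zephyr-3), 123 (Larkspur-3), 87 (Alder-1), 81 (Verdant-1), 74 (Alder-2), 66 (Verdant-2), 65 (Quill-1)
Next rejected bid: €55 (not a price — pay-as-bid).
Allocation: Alder 2, Larkspur 3, Quill 1, Verdant 2, Zephyr 3.

Alder 2, Larkspur 3, Quill 1, Verdant 2, Zephyr 3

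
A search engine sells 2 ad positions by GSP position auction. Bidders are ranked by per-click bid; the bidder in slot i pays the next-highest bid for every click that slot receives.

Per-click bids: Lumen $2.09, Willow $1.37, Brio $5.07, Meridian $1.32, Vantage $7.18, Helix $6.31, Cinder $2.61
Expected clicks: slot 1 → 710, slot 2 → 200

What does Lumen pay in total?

Lumen pays $0.00

Sorting advertisers: $7.18 (Vantage) > $6.31 (Helix) > $5.07 (Brio) > …
Lumen ranks below slot 2 → no slot, pays nothing.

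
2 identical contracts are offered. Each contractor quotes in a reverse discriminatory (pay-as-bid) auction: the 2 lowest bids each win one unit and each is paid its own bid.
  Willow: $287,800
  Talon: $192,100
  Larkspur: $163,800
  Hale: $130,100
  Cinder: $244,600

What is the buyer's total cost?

Total cost: $293,900

Ordering the bids: 130,100 (Hale), 163,800 (Larkspur), 192,100 (Talon), 244,600 (Cinder), …
The 2 lowest are Hale, Larkspur.
Total cost = 130,100 + 163,800 = $293,900.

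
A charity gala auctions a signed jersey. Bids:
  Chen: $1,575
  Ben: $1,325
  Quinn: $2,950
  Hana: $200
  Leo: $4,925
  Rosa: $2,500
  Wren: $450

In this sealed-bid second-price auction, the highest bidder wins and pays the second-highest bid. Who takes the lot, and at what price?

Sorting bids: 4,925 (Leo) > 2,950 (Quinn) > 2,500 (Rosa) > 1,575 (Chen) > 1,325 (Ben) > 450 (Wren) > …
Leo is highest; pays the second-highest bid, $2,950.

Leo pays $2,950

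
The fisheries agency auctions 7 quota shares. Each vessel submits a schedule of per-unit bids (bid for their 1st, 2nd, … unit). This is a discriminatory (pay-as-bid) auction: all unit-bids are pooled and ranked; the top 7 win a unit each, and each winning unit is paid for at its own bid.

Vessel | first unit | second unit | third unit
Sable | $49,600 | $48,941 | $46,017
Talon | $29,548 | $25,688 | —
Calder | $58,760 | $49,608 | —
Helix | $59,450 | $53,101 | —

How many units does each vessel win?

Pooled unit-bids ranked (top 7): 59,450 (Helix-1), 58,760 (Calder-1), 53,101 (Helix-2), 49,608 (Calder-2), 49,600 (Sable-1), 48,941 (Sable-2), 46,017 (Sable-3)
Next rejected bid: $29,548 (not a price — pay-as-bid).
Allocation: Calder 2, Helix 2, Sable 3.

Calder 2, Helix 2, Sable 3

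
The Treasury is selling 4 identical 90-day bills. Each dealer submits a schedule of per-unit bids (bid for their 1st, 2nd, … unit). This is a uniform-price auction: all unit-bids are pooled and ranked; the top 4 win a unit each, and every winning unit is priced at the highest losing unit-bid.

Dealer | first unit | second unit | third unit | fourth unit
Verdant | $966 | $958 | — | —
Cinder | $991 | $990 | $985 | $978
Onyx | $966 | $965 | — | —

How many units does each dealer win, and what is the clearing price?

All unit-bids, highest first — top 4: 991 (Cinder-1), 990 (Cinder-2), 985 (Cinder-3), 978 (Cinder-4)
First bid not allocated: $966.
Allocation: Cinder 4.

Cinder 4; clearing price $966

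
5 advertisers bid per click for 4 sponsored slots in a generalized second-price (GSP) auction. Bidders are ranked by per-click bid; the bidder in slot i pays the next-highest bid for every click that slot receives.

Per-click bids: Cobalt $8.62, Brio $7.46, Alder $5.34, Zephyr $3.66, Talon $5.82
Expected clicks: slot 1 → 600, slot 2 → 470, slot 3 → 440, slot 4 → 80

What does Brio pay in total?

Ranked by bid: $8.62 (Cobalt) > $7.46 (Brio) > $5.82 (Talon) > $5.34 (Alder) > $3.66 (Zephyr)
Brio holds slot 2 → pays next bid $5.82 × 470 clicks = $2735.40.

Brio pays $2735.40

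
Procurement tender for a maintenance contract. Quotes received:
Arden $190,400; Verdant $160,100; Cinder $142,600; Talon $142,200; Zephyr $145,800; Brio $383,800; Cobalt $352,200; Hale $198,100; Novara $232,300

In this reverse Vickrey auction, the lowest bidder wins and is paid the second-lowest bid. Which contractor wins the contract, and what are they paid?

Talon is paid $142,600

Bids in order: 142,200 (Talon) < 142,600 (Cinder) < 145,800 (Zephyr) < 160,100 (Verdant) < 190,400 (Arden) < 198,100 (Hale) < …
Second-price: Talon is paid Cinder's bid of $142,600.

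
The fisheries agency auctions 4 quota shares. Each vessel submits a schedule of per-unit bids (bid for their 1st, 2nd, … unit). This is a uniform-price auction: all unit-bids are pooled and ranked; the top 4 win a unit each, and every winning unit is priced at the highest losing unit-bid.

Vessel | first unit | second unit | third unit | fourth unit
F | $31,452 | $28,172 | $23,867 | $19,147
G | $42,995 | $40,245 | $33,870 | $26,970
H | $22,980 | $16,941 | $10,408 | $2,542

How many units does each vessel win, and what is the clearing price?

Merging the schedules and taking the best 4: 42,995 (G-1), 40,245 (G-2), 33,870 (G-3), 31,452 (F-1)
The (k+1)-th unit-bid is $28,172.
Allocation: F 1, G 3.

F 1, G 3; clearing price $28,172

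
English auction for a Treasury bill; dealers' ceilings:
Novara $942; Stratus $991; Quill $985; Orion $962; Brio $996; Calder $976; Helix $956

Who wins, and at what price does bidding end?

Sorting limits: 996 (Brio) > 991 (Stratus) > 985 (Quill) > 976 (Calder) > 962 (Orion) > 956 (Helix) > …
Bidding ends when Stratus exits at $991; Brio takes it.

Brio wins at $991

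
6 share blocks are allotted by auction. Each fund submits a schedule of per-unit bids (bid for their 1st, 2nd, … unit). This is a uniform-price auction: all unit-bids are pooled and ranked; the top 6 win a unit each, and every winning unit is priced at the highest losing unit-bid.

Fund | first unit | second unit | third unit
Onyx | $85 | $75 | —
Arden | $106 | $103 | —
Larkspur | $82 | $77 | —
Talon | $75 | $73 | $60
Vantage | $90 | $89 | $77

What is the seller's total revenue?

Total revenue: $462

Merging the schedules and taking the best 6: 106 (Arden-1), 103 (Arden-2), 90 (Vantage-1), 89 (Vantage-2), 85 (Onyx-1), 82 (Larkspur-1)
The (k+1)-th unit-bid is $77.
Allocation: Arden 2, Larkspur 1, Onyx 1, Vantage 2. Every unit priced at $77.
Revenue = 6 × 77 = $462.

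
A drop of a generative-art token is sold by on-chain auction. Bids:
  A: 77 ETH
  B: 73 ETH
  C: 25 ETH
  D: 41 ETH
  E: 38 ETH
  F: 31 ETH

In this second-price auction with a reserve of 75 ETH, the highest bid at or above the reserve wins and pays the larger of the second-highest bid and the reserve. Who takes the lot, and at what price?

A pays 75 ETH

Rule: the highest bid at or above the reserve wins and pays the larger of the second-highest bid and the reserve.
Bids ranked: 77 (A) > 73 (B) > 41 (D) > 38 (E) > 31 (F) > 25 (C)
Highest eligible bid: A at 77 ETH.
Second-highest bid 73 ETH is below the reserve 75 ETH, so the reserve binds → payment 75 ETH.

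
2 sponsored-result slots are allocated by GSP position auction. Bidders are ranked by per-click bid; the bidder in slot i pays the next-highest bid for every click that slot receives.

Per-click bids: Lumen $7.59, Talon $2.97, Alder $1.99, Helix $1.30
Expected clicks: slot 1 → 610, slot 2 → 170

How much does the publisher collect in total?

Total revenue: $2150.00

Per-click bids in order: $7.59 (Lumen) > $2.97 (Talon) > $1.99 (Alder) > …
Slot 1: Lumen pays $2.97 × 610 = $1811.70
Slot 2: Talon pays $1.99 × 170 = $338.30
Total = $2150.00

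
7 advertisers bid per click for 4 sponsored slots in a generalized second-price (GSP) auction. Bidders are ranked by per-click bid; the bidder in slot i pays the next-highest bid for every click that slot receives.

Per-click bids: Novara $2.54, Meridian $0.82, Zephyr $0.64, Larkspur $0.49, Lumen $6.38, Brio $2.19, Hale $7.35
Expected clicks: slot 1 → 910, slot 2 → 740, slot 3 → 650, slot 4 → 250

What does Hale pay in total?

Hale pays $5805.80

Ranked by bid: $7.35 (Hale) > $6.38 (Lumen) > $2.54 (Novara) > $2.19 (Brio) > $0.82 (Meridian) > …
Hale holds slot 1 → pays next bid $6.38 × 910 clicks = $5805.80.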